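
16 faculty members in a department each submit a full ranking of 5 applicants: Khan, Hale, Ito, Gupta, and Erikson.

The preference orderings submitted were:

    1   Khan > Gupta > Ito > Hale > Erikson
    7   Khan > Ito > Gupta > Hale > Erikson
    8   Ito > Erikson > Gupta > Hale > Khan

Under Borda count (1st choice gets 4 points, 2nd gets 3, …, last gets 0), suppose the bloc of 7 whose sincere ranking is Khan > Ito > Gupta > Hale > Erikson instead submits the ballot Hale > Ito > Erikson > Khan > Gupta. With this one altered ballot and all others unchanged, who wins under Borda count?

Borda totals with the altered ballot: Khan 11, Hale 37, Ito 55, Gupta 19, Erikson 38.
The winner is unchanged: still Ito.

Ito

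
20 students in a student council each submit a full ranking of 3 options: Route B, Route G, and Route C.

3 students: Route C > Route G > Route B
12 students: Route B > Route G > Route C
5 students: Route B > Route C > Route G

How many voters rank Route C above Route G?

8

Ballots ranking Route C above Route G: 3+5 = 8.
Ballots ranking Route G above Route C: 12.
So 8 of 20 voters prefer Route C to Route G.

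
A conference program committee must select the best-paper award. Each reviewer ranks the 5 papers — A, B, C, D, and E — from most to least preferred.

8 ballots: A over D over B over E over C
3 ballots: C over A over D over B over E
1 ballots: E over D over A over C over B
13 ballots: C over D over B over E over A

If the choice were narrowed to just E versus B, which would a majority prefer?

Ballots ranking E above B: 1.
Ballots ranking B above E: 8+3+13 = 24.
B wins the head-to-head, 24–1.

B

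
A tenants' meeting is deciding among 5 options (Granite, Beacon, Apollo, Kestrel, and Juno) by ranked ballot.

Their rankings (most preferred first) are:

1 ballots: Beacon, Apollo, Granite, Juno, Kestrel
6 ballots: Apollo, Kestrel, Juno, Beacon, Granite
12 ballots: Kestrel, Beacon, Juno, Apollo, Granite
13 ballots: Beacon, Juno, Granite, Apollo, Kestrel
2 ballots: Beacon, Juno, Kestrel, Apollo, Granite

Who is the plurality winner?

First-place vote totals:
  Granite: 0
  Beacon: 16
  Apollo: 6
  Kestrel: 12
  Juno: 0
Beacon has the most first-place votes.

Beacon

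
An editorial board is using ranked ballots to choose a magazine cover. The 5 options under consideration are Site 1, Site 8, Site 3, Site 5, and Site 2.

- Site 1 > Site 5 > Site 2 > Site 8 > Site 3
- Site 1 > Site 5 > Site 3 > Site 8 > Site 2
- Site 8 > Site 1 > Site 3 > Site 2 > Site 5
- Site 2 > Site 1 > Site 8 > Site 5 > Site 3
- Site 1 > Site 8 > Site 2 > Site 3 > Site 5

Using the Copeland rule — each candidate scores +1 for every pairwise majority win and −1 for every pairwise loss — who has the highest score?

Site 1

Pairwise results:
  Site 1 vs Site 8: Site 1 wins 4–1.
  Site 1 vs Site 3: Site 1 wins 5–0.
  Site 1 vs Site 5: Site 1 wins 5–0.
  Site 1 vs Site 2: Site 1 wins 4–1.
  Site 8 vs Site 3: Site 8 wins 4–1.
  Site 8 vs Site 5: Site 8 wins 3–2.
  Site 8 vs Site 2: Site 8 wins 3–2.
  Site 3 vs Site 5: Site 5 wins 3–2.
  Site 3 vs Site 2: Site 2 wins 3–2.
  Site 5 vs Site 2: Site 2 wins 3–2.
Copeland scores (wins − losses):
  Site 1: 4 − 0 = 4
  Site 8: 3 − 1 = 2
  Site 3: 0 − 4 = -4
  Site 5: 1 − 3 = -2
  Site 2: 2 − 2 = 0
Site 1 has the best Copeland score.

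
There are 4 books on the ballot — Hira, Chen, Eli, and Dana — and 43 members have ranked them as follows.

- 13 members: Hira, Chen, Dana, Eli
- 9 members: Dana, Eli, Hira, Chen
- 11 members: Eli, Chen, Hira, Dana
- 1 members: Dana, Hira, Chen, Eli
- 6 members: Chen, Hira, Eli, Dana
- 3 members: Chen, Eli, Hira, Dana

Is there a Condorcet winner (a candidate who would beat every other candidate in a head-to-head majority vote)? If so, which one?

Head-to-head results (43 voters total):
Hira vs Chen: Hira wins 23–20.
Hira vs Eli: Eli wins 23–20.
Hira vs Dana: Hira wins 33–10.
Chen vs Eli: Chen wins 23–20.
Chen vs Dana: Chen wins 33–10.
Eli vs Dana: Dana wins 23–20.
No candidate beats all others: Hira beats Chen beats Eli beats Hira, a majority cycle.

There is no Condorcet winner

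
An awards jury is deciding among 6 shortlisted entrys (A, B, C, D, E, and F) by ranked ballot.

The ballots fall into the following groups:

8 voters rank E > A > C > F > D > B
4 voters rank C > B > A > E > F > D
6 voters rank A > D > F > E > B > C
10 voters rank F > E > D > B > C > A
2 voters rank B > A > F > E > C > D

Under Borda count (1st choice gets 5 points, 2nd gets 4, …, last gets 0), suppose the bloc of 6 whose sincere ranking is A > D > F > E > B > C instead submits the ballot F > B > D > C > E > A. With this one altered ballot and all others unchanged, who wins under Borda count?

Borda totals with the altered ballot: A 52, B 70, C 68, D 56, E 98, F 106.
The switch changes the winner from E to F.

F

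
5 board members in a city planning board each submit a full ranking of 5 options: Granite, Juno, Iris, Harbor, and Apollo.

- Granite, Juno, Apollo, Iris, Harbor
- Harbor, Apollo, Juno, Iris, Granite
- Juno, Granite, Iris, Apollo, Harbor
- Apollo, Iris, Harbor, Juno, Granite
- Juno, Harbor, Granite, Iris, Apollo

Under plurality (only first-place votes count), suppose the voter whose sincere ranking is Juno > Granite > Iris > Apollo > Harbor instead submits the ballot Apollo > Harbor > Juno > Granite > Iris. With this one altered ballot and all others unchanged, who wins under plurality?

First-place totals with the altered ballot: Granite 1, Juno 1, Iris 0, Harbor 1, Apollo 2.
The switch changes the winner from Juno to Apollo.

Apollo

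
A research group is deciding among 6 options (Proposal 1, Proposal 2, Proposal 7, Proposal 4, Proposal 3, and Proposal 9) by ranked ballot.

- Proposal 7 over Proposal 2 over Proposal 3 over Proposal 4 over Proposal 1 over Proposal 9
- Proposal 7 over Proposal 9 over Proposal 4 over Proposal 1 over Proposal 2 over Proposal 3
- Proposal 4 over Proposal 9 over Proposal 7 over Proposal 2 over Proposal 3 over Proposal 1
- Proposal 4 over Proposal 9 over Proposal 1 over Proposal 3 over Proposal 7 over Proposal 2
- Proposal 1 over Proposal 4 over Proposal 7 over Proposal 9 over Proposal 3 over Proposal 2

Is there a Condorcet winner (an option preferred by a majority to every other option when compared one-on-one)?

Yes

Head-to-head results (5 voters total):
Proposal 1 vs Proposal 2: Proposal 1 wins 3–2.
Proposal 1 vs Proposal 7: Proposal 7 wins 3–2.
Proposal 1 vs Proposal 4: Proposal 4 wins 4–1.
Proposal 1 vs Proposal 3: Proposal 1 wins 3–2.
Proposal 1 vs Proposal 9: Proposal 9 wins 3–2.
Proposal 2 vs Proposal 7: Proposal 7 wins 5–0.
Proposal 2 vs Proposal 4: Proposal 4 wins 4–1.
Proposal 2 vs Proposal 3: Proposal 2 wins 3–2.
Proposal 2 vs Proposal 9: Proposal 9 wins 4–1.
Proposal 7 vs Proposal 4: Proposal 4 wins 3–2.
Proposal 7 vs Proposal 3: Proposal 7 wins 4–1.
Proposal 7 vs Proposal 9: Proposal 7 wins 3–2.
Proposal 4 vs Proposal 3: Proposal 4 wins 4–1.
Proposal 4 vs Proposal 9: Proposal 4 wins 4–1.
Proposal 3 vs Proposal 9: Proposal 9 wins 4–1.
Proposal 4 beats each rival — Proposal 1 (4–1), Proposal 2 (4–1), Proposal 7 (3–2), Proposal 3 (4–1), Proposal 9 (4–1) — so Proposal 4 is the Condorcet winner.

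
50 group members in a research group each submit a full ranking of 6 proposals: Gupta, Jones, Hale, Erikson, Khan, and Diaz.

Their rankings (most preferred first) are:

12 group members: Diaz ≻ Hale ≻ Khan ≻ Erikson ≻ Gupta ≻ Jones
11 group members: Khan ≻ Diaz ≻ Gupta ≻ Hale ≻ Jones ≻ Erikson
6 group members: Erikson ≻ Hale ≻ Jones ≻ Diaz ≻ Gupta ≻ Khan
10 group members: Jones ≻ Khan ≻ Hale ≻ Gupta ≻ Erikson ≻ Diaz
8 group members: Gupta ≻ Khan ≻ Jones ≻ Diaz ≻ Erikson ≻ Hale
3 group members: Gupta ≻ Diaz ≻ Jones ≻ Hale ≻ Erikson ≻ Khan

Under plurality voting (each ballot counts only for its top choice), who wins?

First-place vote totals:
  Gupta: 11
  Jones: 10
  Hale: 0
  Erikson: 6
  Khan: 11
  Diaz: 12
Diaz has the most first-place votes.

Diaz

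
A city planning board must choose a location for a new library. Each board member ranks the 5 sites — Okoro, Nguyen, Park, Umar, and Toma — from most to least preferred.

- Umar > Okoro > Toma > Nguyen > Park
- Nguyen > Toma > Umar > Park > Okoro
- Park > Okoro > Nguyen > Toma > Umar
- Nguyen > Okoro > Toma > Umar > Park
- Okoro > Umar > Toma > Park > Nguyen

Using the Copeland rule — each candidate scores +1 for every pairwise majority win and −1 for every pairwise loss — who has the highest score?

Pairwise results:
  Okoro vs Nguyen: Okoro wins 3–2.
  Okoro vs Park: Okoro wins 3–2.
  Okoro vs Umar: Okoro wins 3–2.
  Okoro vs Toma: Okoro wins 4–1.
  Nguyen vs Park: Nguyen wins 3–2.
  Nguyen vs Umar: Nguyen wins 3–2.
  Nguyen vs Toma: Nguyen wins 3–2.
  Park vs Umar: Umar wins 4–1.
  Park vs Toma: Toma wins 4–1.
  Umar vs Toma: Toma wins 3–2.
Copeland scores (wins − losses):
  Okoro: 4 − 0 = 4
  Nguyen: 3 − 1 = 2
  Park: 0 − 4 = -4
  Umar: 1 − 3 = -2
  Toma: 2 − 2 = 0
Okoro has the best Copeland score.

Okoro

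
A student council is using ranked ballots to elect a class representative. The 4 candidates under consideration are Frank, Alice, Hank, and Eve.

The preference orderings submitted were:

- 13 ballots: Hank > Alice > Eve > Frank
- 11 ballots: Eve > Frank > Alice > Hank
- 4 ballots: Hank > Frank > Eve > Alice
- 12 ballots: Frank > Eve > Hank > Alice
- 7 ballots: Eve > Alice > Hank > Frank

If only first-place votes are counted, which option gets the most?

Eve

First-place vote totals:
  Frank: 12
  Alice: 0
  Hank: 17
  Eve: 18
Eve has the most first-place votes.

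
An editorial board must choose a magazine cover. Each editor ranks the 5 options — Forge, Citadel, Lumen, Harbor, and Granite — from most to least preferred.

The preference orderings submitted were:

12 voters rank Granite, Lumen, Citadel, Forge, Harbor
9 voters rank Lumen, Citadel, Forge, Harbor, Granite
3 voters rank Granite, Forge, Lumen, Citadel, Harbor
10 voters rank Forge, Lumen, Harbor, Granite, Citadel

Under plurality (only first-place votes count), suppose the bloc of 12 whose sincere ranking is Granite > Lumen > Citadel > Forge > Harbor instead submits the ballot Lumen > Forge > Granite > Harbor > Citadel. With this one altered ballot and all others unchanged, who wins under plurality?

First-place totals with the altered ballot: Forge 10, Citadel 0, Lumen 21, Harbor 0, Granite 3.
The switch changes the winner from Granite to Lumen.

Lumen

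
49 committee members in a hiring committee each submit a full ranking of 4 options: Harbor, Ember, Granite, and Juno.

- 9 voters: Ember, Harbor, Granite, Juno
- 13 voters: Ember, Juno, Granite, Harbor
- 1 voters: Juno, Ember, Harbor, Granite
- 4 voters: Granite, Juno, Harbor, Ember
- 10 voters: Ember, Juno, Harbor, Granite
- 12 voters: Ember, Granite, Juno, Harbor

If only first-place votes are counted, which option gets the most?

First-place vote totals:
  Harbor: 0
  Ember: 44
  Granite: 4
  Juno: 1
Ember has the most first-place votes.

Ember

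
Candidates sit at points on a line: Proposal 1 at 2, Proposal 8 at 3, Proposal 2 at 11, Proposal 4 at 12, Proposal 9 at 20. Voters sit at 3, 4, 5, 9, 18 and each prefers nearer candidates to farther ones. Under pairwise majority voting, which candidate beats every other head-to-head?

With single-peaked preferences on a line, the Condorcet winner is the candidate closest to the median voter.
The median voter (position 5) is closest to Proposal 8 at 3.
Check: Proposal 8 vs Proposal 4 — voters closer to Proposal 8: 3 of 5.

Proposal 8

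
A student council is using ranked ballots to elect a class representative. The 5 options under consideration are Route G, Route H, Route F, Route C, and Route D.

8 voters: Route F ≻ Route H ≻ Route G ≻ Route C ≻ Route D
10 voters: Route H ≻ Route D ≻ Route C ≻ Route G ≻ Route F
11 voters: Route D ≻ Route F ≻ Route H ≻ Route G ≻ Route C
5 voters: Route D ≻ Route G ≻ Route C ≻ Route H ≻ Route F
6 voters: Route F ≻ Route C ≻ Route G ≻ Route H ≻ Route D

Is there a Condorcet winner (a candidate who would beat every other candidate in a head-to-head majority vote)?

Head-to-head results (40 voters total):
Route G vs Route H: Route H wins 29–11.
Route G vs Route F: Route F wins 25–15.
Route G vs Route C: Route G wins 24–16.
Route G vs Route D: Route D wins 26–14.
Route H vs Route F: Route F wins 25–15.
Route H vs Route C: Route H wins 29–11.
Route H vs Route D: Route H wins 24–16.
Route F vs Route C: Route F wins 25–15.
Route F vs Route D: Route D wins 26–14.
Route C vs Route D: Route D wins 26–14.
No candidate beats all others: Route H beats Route D beats Route F beats Route H, a majority cycle.

No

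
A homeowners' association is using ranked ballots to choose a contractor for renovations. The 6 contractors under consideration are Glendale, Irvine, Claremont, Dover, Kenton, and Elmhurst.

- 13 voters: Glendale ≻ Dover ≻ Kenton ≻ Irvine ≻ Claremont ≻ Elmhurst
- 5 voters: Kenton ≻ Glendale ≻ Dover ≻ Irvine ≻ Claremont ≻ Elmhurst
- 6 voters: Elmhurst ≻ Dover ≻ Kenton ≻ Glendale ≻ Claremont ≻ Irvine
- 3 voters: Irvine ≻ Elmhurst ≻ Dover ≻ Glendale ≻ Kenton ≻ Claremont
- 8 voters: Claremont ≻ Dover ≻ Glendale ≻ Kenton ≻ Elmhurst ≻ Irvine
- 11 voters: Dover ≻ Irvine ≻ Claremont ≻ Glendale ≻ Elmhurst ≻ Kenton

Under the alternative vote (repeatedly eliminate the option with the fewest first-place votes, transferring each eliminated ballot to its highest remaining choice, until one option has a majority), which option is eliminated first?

Round 1: Glendale 13, Dover 11, Claremont 8, Elmhurst 6, Kenton 5, Irvine 3. Irvine has the fewest and is eliminated.
Round 2: Glendale 13, Dover 11, Elmhurst 9, Claremont 8, Kenton 5. Kenton has the fewest and is eliminated.
Round 3: Glendale 18, Dover 11, Elmhurst 9, Claremont 8. Claremont has the fewest and is eliminated.
Round 4: Dover 19, Glendale 18, Elmhurst 9. Elmhurst has the fewest and is eliminated.
Round 5: Dover 28, Glendale 18. Dover has a majority.

Irvine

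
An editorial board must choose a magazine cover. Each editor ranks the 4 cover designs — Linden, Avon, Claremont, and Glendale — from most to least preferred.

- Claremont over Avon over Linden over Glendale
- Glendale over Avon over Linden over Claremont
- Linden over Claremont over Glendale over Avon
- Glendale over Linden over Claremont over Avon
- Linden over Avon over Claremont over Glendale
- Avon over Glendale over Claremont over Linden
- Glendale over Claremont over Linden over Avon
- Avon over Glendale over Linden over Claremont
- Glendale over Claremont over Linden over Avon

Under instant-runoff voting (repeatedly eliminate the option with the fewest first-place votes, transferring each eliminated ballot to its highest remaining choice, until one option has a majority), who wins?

Round 1: Glendale 4, Linden 2, Avon 2, Claremont 1. Claremont has the fewest and is eliminated.
Round 2: Glendale 4, Avon 3, Linden 2. Linden has the fewest and is eliminated.
Round 3: Glendale 5, Avon 4. Glendale has a majority.

Glendale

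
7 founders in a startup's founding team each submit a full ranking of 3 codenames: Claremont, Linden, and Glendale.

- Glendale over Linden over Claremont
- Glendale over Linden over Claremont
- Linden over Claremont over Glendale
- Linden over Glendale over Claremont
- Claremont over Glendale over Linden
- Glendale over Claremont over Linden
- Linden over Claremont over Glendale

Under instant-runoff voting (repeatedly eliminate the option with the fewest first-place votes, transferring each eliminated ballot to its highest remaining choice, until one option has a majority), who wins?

Round 1: Linden 3, Glendale 3, Claremont 1. Claremont has the fewest and is eliminated.
Round 2: Glendale 4, Linden 3. Glendale has a majority.

Glendale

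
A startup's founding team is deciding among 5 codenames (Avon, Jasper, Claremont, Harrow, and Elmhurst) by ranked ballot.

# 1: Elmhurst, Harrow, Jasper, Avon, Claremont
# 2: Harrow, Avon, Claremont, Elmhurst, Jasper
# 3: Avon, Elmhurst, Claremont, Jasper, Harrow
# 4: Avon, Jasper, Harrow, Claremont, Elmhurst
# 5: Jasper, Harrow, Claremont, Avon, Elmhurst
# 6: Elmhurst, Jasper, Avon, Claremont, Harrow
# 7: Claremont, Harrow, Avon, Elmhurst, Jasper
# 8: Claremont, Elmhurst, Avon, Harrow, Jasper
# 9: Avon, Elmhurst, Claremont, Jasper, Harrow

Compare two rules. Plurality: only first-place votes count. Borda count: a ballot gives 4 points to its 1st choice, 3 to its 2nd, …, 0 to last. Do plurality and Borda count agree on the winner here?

Yes

Plurality first-place counts: Avon 3, Jasper 1, Claremont 2, Harrow 1, Elmhurst 2 → Avon.
Borda totals: Avon 23, Jasper 14, Claremont 18, Harrow 16, Elmhurst 19 → Avon.
The two rules agree on Avon.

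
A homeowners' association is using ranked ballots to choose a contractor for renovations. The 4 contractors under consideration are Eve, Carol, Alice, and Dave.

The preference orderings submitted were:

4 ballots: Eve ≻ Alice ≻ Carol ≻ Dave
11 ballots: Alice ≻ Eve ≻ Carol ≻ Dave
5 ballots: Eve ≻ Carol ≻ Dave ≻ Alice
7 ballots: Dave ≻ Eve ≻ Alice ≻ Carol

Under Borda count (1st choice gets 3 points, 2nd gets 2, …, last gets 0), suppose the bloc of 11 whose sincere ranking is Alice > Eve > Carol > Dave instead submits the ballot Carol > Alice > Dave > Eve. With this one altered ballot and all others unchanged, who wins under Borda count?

Borda totals with the altered ballot: Eve 41, Carol 47, Alice 37, Dave 37.
The switch changes the winner from Eve to Carol.

Carol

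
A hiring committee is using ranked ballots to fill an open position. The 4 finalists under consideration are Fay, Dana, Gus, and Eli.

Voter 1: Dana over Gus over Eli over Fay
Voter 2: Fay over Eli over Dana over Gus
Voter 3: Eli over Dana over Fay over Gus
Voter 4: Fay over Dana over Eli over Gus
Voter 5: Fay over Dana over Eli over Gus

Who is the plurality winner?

First-place vote totals:
  Fay: 3
  Dana: 1
  Gus: 0
  Eli: 1
Fay has the most first-place votes.

Fay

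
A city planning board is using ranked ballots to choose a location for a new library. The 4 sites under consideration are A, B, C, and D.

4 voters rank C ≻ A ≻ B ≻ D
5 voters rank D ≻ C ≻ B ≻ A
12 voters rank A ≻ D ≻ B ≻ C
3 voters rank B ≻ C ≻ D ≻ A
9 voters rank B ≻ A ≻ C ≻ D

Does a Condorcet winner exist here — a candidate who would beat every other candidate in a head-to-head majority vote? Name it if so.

Head-to-head results (33 voters total):
A vs B: B wins 17–16.
A vs C: A wins 21–12.
A vs D: A wins 25–8.
B vs C: B wins 24–9.
B vs D: D wins 17–16.
C vs D: D wins 17–16.
No candidate beats all others: A beats D beats B beats A, a majority cycle.

None — there is no Condorcet winner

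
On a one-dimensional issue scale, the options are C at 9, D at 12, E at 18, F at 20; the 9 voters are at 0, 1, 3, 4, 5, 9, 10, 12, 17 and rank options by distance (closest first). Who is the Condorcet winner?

With single-peaked preferences on a line, the Condorcet winner is the candidate closest to the median voter.
The median voter (position 5) is closest to C at 9.
Check: C vs E — voters closer to C: 8 of 9.

C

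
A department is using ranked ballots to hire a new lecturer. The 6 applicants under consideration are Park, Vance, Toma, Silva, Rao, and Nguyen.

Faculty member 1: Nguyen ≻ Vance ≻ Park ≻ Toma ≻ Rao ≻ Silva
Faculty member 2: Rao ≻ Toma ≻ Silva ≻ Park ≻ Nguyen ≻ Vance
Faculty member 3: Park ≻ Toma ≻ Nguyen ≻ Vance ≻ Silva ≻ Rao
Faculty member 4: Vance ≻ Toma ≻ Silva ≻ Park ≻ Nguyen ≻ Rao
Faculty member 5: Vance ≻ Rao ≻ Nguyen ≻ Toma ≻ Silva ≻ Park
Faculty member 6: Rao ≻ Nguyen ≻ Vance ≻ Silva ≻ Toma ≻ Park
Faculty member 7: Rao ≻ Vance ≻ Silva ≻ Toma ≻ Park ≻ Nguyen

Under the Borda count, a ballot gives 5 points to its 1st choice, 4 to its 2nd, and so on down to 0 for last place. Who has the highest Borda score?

Borda scores:
  Park: 3 + 2 + 5 + 2 + 0 + 0 + 1 = 13
  Vance: 4 + 0 + 2 + 5 + 5 + 3 + 4 = 23
  Toma: 2 + 4 + 4 + 4 + 2 + 1 + 2 = 19
  Silva: 0 + 3 + 1 + 3 + 1 + 2 + 3 = 13
  Rao: 1 + 5 + 0 + 0 + 4 + 5 + 5 = 20
  Nguyen: 5 + 1 + 3 + 1 + 3 + 4 + 0 = 17
Vance has the highest total.

Vance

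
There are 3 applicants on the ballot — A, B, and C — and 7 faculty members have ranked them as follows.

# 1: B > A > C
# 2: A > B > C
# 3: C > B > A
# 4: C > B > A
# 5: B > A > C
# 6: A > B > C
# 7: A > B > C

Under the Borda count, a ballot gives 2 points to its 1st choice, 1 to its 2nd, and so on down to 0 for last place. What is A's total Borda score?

Borda scores:
  A: 1 + 2 + 0 + 0 + 1 + 2 + 2 = 8
  B: 2 + 1 + 1 + 1 + 2 + 1 + 1 = 9
  C: 0 + 0 + 2 + 2 + 0 + 0 + 0 = 4

8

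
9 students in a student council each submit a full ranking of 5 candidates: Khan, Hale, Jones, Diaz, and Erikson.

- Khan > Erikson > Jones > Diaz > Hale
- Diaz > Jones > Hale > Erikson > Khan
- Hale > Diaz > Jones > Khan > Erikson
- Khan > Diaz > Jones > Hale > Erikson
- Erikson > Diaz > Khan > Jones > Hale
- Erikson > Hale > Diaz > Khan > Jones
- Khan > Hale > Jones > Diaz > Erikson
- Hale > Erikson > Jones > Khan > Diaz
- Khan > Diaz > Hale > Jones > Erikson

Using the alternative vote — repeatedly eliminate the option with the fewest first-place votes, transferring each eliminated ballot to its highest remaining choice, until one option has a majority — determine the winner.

Khan

Round 1: Khan 4, Hale 2, Erikson 2, Diaz 1, Jones 0. Jones has the fewest and is eliminated.
Round 2: Khan 4, Hale 2, Erikson 2, Diaz 1. Diaz has the fewest and is eliminated.
Round 3: Khan 4, Hale 3, Erikson 2. Erikson has the fewest and is eliminated.
Round 4: Khan 5, Hale 4. Khan has a majority.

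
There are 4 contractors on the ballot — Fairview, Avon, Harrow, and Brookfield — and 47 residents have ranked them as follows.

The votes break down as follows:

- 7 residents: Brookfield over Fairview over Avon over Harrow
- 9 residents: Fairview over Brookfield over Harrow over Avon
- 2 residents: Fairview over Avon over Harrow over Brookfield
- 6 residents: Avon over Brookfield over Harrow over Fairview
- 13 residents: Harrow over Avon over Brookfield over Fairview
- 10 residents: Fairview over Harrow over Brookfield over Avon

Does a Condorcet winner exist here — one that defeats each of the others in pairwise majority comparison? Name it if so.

No Condorcet winner

Head-to-head results (47 voters total):
Fairview vs Avon: Fairview wins 28–19.
Fairview vs Harrow: Fairview wins 28–19.
Fairview vs Brookfield: Brookfield wins 26–21.
Avon vs Harrow: Harrow wins 32–15.
Avon vs Brookfield: Brookfield wins 26–21.
Harrow vs Brookfield: Harrow wins 25–22.
No candidate beats all others: Fairview beats Harrow beats Brookfield beats Fairview, a majority cycle.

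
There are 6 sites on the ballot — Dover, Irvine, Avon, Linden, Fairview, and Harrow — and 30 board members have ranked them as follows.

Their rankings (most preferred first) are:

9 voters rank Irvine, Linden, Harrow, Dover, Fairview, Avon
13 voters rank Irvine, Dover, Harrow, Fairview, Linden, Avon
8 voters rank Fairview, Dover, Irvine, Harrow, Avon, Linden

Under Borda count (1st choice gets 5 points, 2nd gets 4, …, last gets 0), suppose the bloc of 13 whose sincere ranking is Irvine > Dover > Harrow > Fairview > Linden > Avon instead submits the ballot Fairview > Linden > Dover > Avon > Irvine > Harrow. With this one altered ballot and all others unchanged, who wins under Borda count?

Fairview

Borda totals with the altered ballot: Dover 89, Irvine 82, Avon 34, Linden 88, Fairview 114, Harrow 43.
The switch changes the winner from Irvine to Fairview.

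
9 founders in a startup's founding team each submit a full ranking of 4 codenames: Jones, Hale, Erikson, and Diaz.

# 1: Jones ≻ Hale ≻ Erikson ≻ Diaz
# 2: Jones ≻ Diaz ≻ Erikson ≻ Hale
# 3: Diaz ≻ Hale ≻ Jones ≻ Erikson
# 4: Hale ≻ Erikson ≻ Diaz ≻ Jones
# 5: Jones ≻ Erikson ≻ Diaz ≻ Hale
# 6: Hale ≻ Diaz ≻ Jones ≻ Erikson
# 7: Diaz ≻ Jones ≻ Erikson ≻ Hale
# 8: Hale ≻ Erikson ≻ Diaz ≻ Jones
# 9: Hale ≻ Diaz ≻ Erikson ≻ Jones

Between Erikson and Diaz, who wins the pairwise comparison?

Diaz

Ballots ranking Erikson above Diaz: 4.
Ballots ranking Diaz above Erikson: 5.
Diaz wins the head-to-head, 5–4.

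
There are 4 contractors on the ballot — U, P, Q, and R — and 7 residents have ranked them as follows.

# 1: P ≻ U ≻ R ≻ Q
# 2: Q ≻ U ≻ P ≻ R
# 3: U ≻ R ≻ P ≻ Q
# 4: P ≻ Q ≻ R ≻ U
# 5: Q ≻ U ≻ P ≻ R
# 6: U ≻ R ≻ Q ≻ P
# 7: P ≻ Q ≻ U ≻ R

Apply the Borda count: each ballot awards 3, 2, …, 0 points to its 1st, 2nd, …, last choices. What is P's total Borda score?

Borda scores:
  U: 2 + 2 + 3 + 0 + 2 + 3 + 1 = 13
  P: 3 + 1 + 1 + 3 + 1 + 0 + 3 = 12
  Q: 0 + 3 + 0 + 2 + 3 + 1 + 2 = 11
  R: 1 + 0 + 2 + 1 + 0 + 2 + 0 = 6

12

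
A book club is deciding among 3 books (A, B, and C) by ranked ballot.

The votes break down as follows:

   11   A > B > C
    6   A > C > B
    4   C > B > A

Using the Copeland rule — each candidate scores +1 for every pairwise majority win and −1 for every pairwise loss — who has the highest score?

A

Pairwise results:
  A vs B: A wins 17–4.
  A vs C: A wins 17–4.
  B vs C: B wins 11–10.
Copeland scores (wins − losses):
  A: 2 − 0 = 2
  B: 1 − 1 = 0
  C: 0 − 2 = -2
A has the best Copeland score.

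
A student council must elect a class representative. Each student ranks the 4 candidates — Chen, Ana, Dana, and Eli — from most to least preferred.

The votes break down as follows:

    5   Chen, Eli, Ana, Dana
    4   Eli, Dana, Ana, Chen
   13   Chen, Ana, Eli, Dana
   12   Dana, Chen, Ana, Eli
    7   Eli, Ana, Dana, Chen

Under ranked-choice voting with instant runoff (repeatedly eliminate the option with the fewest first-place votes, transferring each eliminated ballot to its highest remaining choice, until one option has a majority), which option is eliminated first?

Ana

Round 1: Chen 18, Dana 12, Eli 11, Ana 0. Ana has the fewest and is eliminated.
Round 2: Chen 18, Dana 12, Eli 11. Eli has the fewest and is eliminated.
Round 3: Dana 23, Chen 18. Dana has a majority.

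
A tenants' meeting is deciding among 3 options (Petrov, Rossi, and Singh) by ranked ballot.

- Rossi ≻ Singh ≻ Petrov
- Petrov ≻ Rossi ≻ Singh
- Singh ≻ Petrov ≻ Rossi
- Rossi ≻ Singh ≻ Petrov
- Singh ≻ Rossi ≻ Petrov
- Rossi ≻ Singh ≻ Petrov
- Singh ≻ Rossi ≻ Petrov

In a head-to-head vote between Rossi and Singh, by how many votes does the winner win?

Ballots ranking Rossi above Singh: 4.
Ballots ranking Singh above Rossi: 3.
Rossi wins 4–3, a margin of 1.

1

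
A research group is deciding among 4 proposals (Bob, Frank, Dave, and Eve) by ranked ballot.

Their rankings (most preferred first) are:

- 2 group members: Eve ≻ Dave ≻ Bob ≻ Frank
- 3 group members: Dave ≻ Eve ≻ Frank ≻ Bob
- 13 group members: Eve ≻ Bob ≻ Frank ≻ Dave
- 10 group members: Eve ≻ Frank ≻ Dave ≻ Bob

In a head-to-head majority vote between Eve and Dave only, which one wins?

Ballots ranking Eve above Dave: 2+13+10 = 25.
Ballots ranking Dave above Eve: 3.
Eve wins the head-to-head, 25–3.

Eve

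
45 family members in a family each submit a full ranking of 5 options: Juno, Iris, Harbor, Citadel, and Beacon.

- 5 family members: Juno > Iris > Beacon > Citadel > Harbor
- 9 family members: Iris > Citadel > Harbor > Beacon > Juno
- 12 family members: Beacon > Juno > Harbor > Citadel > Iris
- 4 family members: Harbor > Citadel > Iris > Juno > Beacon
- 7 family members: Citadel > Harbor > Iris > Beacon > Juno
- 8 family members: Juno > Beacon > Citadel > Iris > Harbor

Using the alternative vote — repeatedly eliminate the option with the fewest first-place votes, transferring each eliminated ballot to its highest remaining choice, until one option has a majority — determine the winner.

Round 1: Juno 13, Beacon 12, Iris 9, Citadel 7, Harbor 4. Harbor has the fewest and is eliminated.
Round 2: Juno 13, Beacon 12, Citadel 11, Iris 9. Iris has the fewest and is eliminated.
Round 3: Citadel 20, Juno 13, Beacon 12. Beacon has the fewest and is eliminated.
Round 4: Juno 25, Citadel 20. Juno has a majority.

Juno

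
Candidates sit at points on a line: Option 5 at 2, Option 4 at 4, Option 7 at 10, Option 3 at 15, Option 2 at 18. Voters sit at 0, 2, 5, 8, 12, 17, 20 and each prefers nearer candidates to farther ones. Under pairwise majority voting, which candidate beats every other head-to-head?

Option 7

With single-peaked preferences on a line, the Condorcet winner is the candidate closest to the median voter.
The median voter (position 8) is closest to Option 7 at 10.
Check: Option 7 vs Option 5 — voters closer to Option 7: 4 of 7.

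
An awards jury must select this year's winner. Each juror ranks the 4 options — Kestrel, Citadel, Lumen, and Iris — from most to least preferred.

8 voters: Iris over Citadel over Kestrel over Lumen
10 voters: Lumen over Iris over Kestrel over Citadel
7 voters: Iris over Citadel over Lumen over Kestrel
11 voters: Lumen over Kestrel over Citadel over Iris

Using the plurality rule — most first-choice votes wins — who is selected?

Lumen

First-place vote totals:
  Kestrel: 0
  Citadel: 0
  Lumen: 21
  Iris: 15
Lumen has the most first-place votes.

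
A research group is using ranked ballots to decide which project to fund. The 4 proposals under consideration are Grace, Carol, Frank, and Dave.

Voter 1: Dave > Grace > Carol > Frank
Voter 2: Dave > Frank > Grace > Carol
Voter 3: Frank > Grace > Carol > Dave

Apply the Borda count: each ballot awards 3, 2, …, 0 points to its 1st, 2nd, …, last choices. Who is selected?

Borda scores:
  Grace: 2 + 1 + 2 = 5
  Carol: 1 + 0 + 1 = 2
  Frank: 0 + 2 + 3 = 5
  Dave: 3 + 3 + 0 = 6
Dave has the highest total.

Dave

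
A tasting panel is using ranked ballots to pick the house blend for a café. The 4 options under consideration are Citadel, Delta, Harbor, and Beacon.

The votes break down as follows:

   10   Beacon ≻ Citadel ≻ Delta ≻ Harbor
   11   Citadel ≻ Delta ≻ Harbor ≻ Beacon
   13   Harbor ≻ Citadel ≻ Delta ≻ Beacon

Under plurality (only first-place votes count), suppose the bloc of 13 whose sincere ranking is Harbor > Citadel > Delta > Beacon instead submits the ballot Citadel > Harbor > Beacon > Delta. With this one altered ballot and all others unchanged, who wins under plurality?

Citadel

First-place totals with the altered ballot: Citadel 24, Delta 0, Harbor 0, Beacon 10.
The switch changes the winner from Harbor to Citadel.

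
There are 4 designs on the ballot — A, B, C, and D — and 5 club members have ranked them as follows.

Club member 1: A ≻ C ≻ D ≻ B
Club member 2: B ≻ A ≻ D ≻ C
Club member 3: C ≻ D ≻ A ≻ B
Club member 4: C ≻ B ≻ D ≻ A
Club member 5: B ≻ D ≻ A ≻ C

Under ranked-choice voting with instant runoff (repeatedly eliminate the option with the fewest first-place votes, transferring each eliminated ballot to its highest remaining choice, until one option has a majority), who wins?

C

Round 1: B 2, C 2, A 1, D 0. D has the fewest and is eliminated.
Round 2: B 2, C 2, A 1. A has the fewest and is eliminated.
Round 3: C 3, B 2. C has a majority.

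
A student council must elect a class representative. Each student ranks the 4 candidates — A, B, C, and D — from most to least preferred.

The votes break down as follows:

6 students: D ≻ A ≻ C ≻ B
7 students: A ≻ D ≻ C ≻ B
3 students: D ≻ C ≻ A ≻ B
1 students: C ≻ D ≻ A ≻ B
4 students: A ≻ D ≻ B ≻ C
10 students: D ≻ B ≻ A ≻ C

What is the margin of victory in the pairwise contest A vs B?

Ballots ranking A above B: 6+7+3+1+4 = 21.
Ballots ranking B above A: 10.
A wins 21–10, a margin of 11.

11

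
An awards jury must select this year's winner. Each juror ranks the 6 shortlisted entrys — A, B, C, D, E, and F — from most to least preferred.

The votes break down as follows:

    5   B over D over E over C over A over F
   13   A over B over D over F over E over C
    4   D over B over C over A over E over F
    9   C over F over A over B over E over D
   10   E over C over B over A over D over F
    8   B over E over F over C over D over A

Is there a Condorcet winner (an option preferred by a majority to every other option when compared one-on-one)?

Head-to-head results (49 voters total):
A vs B: B wins 27–22.
A vs C: C wins 36–13.
A vs D: A wins 32–17.
A vs E: A wins 26–23.
A vs F: A wins 32–17.
B vs C: B wins 30–19.
B vs D: B wins 45–4.
B vs E: B wins 39–10.
B vs F: B wins 40–9.
C vs D: C wins 27–22.
C vs E: E wins 36–13.
C vs F: C wins 28–21.
D vs E: E wins 27–22.
D vs F: D wins 32–17.
E vs F: E wins 27–22.
B beats each rival — A (27–22), C (30–19), D (45–4), E (39–10), F (40–9) — so B is the Condorcet winner.

Yes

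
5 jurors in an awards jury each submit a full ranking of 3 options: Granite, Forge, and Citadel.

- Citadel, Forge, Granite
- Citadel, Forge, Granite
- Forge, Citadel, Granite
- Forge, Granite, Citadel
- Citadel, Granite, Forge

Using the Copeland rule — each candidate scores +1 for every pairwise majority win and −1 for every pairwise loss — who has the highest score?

Pairwise results:
  Granite vs Forge: Forge wins 4–1.
  Granite vs Citadel: Citadel wins 4–1.
  Forge vs Citadel: Citadel wins 3–2.
Copeland scores (wins − losses):
  Granite: 0 − 2 = -2
  Forge: 1 − 1 = 0
  Citadel: 2 − 0 = 2
Citadel has the best Copeland score.

Citadel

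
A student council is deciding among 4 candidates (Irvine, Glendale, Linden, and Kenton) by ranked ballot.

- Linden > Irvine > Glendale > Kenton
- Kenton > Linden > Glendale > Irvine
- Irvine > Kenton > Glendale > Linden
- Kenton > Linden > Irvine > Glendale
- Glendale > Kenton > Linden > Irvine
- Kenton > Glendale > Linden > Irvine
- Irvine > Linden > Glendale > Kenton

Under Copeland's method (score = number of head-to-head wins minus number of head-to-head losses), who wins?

Pairwise results:
  Irvine vs Glendale: Irvine wins 4–3.
  Irvine vs Linden: Linden wins 5–2.
  Irvine vs Kenton: Kenton wins 4–3.
  Glendale vs Linden: Linden wins 4–3.
  Glendale vs Kenton: Kenton wins 4–3.
  Linden vs Kenton: Kenton wins 5–2.
Copeland scores (wins − losses):
  Irvine: 1 − 2 = -1
  Glendale: 0 − 3 = -3
  Linden: 2 − 1 = 1
  Kenton: 3 − 0 = 3
Kenton has the best Copeland score.

Kenton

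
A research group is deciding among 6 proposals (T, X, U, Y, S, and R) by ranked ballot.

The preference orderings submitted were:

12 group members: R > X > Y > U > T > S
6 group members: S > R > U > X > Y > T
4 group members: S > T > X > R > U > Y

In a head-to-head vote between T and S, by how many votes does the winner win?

Ballots ranking T above S: 12.
Ballots ranking S above T: 6+4 = 10.
T wins 12–10, a margin of 2.

2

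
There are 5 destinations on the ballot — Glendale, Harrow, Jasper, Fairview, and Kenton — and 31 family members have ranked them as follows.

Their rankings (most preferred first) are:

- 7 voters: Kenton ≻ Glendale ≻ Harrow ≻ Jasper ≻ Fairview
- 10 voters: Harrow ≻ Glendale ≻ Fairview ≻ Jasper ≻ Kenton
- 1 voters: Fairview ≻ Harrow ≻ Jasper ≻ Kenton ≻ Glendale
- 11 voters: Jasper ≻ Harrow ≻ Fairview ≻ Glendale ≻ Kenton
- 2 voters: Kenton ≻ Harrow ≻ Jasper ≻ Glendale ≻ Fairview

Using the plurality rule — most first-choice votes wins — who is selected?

Jasper

First-place vote totals:
  Glendale: 0
  Harrow: 10
  Jasper: 11
  Fairview: 1
  Kenton: 9
Jasper has the most first-place votes.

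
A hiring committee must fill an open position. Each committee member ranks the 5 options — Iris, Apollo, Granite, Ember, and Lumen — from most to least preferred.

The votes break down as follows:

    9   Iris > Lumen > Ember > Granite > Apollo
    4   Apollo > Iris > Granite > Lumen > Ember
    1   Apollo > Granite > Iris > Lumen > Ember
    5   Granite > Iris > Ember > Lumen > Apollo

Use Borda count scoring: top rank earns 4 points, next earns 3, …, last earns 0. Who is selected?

Iris

Borda scores:
  Iris: 9·4 + 4·3 + 2 + 5·3 = 65
  Apollo: 9·0 + 4·4 + 4 + 5·0 = 20
  Granite: 9·1 + 4·2 + 3 + 5·4 = 40
  Ember: 9·2 + 4·0 + 0 + 5·2 = 28
  Lumen: 9·3 + 4·1 + 1 + 5·1 = 37
Iris has the highest total.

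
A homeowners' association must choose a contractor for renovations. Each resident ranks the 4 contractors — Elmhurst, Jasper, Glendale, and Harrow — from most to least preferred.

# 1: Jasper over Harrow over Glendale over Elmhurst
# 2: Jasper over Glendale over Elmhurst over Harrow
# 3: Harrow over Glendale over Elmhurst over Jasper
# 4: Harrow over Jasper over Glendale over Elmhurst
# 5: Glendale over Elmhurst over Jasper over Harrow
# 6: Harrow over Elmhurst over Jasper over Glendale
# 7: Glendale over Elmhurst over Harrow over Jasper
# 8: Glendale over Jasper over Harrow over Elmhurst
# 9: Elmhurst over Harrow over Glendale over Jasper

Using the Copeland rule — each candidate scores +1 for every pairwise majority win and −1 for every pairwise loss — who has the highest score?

Pairwise results:
  Elmhurst vs Jasper: Elmhurst wins 5–4.
  Elmhurst vs Glendale: Glendale wins 7–2.
  Elmhurst vs Harrow: Harrow wins 5–4.
  Jasper vs Glendale: Glendale wins 5–4.
  Jasper vs Harrow: Harrow wins 5–4.
  Glendale vs Harrow: Harrow wins 5–4.
Copeland scores (wins − losses):
  Elmhurst: 1 − 2 = -1
  Jasper: 0 − 3 = -3
  Glendale: 2 − 1 = 1
  Harrow: 3 − 0 = 3
Harrow has the best Copeland score.

Harrow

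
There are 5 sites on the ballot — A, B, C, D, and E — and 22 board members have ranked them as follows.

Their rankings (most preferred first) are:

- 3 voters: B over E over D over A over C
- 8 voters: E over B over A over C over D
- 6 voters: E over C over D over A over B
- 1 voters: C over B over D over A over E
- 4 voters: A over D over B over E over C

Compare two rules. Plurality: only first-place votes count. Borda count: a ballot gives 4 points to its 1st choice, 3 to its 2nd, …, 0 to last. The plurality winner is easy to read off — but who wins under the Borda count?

Plurality first-place counts: A 4, B 3, C 1, D 0, E 14 → E.
Borda totals: A 42, B 47, C 30, D 32, E 69 → E.

E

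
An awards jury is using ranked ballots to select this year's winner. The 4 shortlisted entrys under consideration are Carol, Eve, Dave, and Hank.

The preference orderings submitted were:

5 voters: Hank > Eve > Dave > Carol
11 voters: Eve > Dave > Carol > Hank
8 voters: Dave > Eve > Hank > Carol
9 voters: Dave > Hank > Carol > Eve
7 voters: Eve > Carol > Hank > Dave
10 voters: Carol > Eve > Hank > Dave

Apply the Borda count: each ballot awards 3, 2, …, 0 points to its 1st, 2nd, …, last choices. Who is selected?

Borda scores:
  Carol: 5·0 + 11·1 + 8·0 + 9·1 + 7·2 + 10·3 = 64
  Eve: 5·2 + 11·3 + 8·2 + 9·0 + 7·3 + 10·2 = 100
  Dave: 5·1 + 11·2 + 8·3 + 9·3 + 7·0 + 10·0 = 78
  Hank: 5·3 + 11·0 + 8·1 + 9·2 + 7·1 + 10·1 = 58
Eve has the highest total.

Eve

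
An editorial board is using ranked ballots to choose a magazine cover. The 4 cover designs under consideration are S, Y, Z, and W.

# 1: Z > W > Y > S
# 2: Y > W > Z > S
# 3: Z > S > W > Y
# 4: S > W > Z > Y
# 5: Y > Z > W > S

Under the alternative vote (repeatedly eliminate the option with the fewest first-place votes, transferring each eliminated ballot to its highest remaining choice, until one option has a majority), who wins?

Round 1: Y 2, Z 2, S 1, W 0. W has the fewest and is eliminated.
Round 2: Y 2, Z 2, S 1. S has the fewest and is eliminated.
Round 3: Z 3, Y 2. Z has a majority.

Z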